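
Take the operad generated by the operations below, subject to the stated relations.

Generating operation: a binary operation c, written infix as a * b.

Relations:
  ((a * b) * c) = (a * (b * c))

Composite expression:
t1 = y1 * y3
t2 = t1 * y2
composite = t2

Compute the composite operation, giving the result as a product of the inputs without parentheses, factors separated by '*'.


y1 * y3 * y2

All parenthesizations of c agree; list the y-inputs left to right.
(y1 * y3) flattens to y1 * y3
((y1 * y3) * y2) flattens to y1 * y3 * y2


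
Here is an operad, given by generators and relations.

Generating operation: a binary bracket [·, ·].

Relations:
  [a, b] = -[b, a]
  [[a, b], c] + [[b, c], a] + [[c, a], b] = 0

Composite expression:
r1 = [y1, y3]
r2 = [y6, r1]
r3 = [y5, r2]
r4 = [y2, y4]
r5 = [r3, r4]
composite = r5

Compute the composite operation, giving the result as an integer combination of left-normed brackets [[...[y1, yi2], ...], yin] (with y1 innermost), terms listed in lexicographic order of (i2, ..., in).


[[[[[y1, y3], y6], y5], y2], y4] - [[[[[y1, y3], y6], y5], y4], y2]

A multilinear Lie element is pinned by y1-initial words (y1 innermost).
Composite bracket: [[y5, [y6, [y1, y3]]], [y2, y4]]
Full expansion: 32 signed words from ab - ba (2^5 = 32).
Collect the words opening with y1:
  from y1y3y6y5y2y4, sign +1: term +[[[[[y1, y3], y6], y5], y2], y4]
  from y1y3y6y5y4y2, sign -1: term -[[[[[y1, y3], y6], y5], y4], y2]


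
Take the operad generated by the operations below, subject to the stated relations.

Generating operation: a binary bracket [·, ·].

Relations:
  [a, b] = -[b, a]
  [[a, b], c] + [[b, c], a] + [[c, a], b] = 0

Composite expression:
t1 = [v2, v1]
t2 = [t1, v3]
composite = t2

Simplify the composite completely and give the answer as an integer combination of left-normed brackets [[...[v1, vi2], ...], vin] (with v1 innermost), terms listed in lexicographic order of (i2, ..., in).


-[[v1, v2], v3]

Skip Jacobi rewriting: expand, keep v1-initial words, read off terms.
Composite bracket: [[v2, v1], v3]
Full expansion: 4 signed words from ab - ba (2^2 = 4).
Words beginning with v1 determine it all:
  sign of v1v2v3 is -1, so it contributes -[[v1, v2], v3]


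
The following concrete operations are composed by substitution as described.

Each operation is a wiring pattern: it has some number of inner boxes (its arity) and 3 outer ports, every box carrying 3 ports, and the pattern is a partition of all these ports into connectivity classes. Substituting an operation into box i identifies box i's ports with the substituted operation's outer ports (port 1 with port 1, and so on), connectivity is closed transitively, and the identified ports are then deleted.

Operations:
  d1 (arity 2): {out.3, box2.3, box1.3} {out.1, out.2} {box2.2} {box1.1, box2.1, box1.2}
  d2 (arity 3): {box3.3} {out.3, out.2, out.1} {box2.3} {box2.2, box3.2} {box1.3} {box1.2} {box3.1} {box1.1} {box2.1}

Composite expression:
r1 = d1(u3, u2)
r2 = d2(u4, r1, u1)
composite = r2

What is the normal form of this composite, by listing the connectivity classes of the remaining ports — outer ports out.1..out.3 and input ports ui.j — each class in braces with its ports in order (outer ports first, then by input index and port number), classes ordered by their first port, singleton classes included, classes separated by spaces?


{out.1, out.2, out.3} {u1.1} {u1.2} {u1.3} {u2.1, u3.1, u3.2} {u2.2} {u2.3, u3.3} {u4.1} {u4.2} {u4.3}


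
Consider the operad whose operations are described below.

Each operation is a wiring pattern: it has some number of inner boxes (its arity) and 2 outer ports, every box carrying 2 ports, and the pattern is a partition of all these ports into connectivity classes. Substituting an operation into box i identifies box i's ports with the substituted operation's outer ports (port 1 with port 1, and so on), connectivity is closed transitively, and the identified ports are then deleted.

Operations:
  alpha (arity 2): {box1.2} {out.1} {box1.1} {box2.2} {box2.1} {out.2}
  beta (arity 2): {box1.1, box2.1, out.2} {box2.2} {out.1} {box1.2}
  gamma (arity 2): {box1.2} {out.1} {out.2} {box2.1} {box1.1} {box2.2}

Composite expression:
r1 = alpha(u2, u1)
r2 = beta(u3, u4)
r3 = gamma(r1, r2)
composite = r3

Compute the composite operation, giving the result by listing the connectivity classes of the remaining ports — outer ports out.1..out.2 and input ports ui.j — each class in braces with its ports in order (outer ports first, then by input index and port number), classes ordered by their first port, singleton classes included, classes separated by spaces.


Treat the ports identified at gamma as solder joints: merge, then drop.
stage alpha: inputs (u2, u1), connectivity {out.1} {out.2} {u1.1} {u1.2} {u2.1} {u2.2}, out.j its boundary
stage beta: inputs (u3, u4), connectivity {out.1} {out.2, u3.1, u4.1} {u3.2} {u4.2}, out.j its boundary
stage gamma: inputs (u2, u1, u3, u4), connectivity {out.1} {out.2} {u1.1} {u1.2} {u2.1} {u2.2} {u3.1, u4.1} {u3.2} {u4.2}, out.j its boundary

{out.1} {out.2} {u1.1} {u1.2} {u2.1} {u2.2} {u3.1, u4.1} {u3.2} {u4.2}


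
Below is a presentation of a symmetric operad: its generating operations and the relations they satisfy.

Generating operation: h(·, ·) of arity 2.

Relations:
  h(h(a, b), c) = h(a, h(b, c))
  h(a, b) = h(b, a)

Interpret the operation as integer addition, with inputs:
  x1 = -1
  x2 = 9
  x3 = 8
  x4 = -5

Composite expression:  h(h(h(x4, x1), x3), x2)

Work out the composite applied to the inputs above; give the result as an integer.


h(x4, x1) = -6
h(h(x4, x1), x3) = 2
h(h(h(x4, x1), x3), x2) = 11

11


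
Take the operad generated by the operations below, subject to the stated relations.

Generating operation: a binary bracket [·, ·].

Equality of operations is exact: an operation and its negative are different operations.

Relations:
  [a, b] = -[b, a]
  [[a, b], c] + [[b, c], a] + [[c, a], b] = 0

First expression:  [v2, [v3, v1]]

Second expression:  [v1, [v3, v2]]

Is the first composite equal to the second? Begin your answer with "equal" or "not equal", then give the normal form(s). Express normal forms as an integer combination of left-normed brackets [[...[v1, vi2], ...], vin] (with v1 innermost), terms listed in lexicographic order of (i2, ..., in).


not equal — first [[v1, v3], v2], second -[[v1, v2], v3] + [[v1, v3], v2]


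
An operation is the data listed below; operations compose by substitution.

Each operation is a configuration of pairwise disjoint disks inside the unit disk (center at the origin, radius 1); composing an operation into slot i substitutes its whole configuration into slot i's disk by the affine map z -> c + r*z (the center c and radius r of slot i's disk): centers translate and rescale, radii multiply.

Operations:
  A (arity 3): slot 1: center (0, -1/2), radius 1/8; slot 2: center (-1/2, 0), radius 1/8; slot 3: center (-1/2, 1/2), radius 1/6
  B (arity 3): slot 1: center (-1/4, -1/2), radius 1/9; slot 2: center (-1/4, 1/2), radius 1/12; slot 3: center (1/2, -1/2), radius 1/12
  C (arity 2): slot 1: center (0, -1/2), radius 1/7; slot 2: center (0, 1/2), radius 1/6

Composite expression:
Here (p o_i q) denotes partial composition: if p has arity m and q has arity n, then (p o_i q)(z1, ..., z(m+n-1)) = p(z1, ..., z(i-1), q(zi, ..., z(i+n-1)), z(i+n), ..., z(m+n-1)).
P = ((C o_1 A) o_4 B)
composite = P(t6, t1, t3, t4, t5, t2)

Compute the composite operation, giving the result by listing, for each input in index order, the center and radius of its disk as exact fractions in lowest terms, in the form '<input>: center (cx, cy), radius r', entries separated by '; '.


t1: center (-1/14, -1/2), radius 1/56; t2: center (1/12, 5/12), radius 1/72; t3: center (-1/14, -3/7), radius 1/42; t4: center (-1/24, 5/12), radius 1/54; t5: center (-1/24, 7/12), radius 1/72; t6: center (0, -4/7), radius 1/56

Only the slot chain above each t matters under C; compose those maps.
tracing t6 down its 2-map path: center (0, -4/7), radius 1/56
tracing t1 down its 2-map path: center (-1/14, -1/2), radius 1/56
tracing t3 down its 2-map path: center (-1/14, -3/7), radius 1/42
tracing t4 down its 2-map path: center (-1/24, 5/12), radius 1/54
tracing t5 down its 2-map path: center (-1/24, 7/12), radius 1/72
tracing t2 down its 2-map path: center (1/12, 5/12), radius 1/72


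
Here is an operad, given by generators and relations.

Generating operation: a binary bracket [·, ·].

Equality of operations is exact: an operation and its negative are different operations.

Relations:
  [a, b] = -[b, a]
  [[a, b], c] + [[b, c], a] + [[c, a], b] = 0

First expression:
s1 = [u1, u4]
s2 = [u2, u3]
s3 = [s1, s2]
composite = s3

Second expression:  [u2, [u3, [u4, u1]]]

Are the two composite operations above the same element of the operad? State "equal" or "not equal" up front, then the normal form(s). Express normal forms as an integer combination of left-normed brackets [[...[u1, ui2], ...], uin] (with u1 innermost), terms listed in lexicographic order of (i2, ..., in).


Normal form of the first expression: [[[u1, u4], u2], u3] - [[[u1, u4], u3], u2]
Normal form of the second expression: -[[[u1, u4], u3], u2]
No match — not equal.

not equal; first: [[[u1, u4], u2], u3] - [[[u1, u4], u3], u2]; second: -[[[u1, u4], u3], u2]


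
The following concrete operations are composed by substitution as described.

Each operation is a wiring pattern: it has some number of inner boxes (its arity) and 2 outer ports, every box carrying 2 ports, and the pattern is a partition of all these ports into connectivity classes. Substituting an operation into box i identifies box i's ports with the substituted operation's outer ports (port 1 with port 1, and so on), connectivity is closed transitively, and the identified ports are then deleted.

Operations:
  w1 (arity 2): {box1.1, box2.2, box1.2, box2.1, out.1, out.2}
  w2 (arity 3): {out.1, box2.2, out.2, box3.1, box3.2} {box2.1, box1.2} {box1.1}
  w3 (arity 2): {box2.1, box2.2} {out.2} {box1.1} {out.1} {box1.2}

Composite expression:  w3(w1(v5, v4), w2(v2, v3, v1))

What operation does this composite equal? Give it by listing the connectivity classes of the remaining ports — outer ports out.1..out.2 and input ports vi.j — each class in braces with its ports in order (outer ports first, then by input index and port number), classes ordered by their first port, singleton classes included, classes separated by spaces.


{out.1} {out.2} {v1.1, v1.2, v3.2} {v2.1} {v2.2, v3.1} {v4.1, v4.2, v5.1, v5.2}

Reachability decides: close wires over w3-identified ports.
the subtree at w1 composes to {out.1, out.2, v4.1, v4.2, v5.1, v5.2} on (v5, v4); out.j = own outer ports
the subtree at w2 composes to {out.1, out.2, v1.1, v1.2, v3.2} {v2.1} {v2.2, v3.1} on (v2, v3, v1); out.j = own outer ports
the subtree at w3 composes to {out.1} {out.2} {v1.1, v1.2, v3.2} {v2.1} {v2.2, v3.1} {v4.1, v4.2, v5.1, v5.2} on (v5, v4, v2, v3, v1); out.j = own outer ports


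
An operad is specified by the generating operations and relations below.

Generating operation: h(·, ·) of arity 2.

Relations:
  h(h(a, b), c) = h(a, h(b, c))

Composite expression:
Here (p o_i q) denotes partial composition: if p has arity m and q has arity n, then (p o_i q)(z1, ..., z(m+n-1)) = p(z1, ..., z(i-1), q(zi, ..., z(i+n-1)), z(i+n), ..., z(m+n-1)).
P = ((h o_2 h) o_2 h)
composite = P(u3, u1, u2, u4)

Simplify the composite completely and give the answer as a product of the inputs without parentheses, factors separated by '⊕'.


u3 ⊕ u1 ⊕ u2 ⊕ u4


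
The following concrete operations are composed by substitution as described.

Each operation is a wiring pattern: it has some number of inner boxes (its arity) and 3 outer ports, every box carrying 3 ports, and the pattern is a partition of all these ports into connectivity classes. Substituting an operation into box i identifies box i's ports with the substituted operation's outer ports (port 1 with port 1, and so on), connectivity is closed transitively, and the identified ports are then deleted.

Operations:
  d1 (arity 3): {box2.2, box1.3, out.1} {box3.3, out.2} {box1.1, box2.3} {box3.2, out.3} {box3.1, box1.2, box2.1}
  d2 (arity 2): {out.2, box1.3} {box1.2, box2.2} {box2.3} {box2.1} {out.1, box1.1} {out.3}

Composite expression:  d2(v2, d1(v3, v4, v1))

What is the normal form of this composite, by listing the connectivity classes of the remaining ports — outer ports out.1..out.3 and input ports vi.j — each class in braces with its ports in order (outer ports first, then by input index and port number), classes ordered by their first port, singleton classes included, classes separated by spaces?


After gluing at d2, chains via deleted ports link the v-ports.
d1 over (v3, v4, v1) gives {out.1, v3.3, v4.2} {out.2, v1.3} {out.3, v1.2} {v1.1, v3.2, v4.1} {v3.1, v4.3}, out.j being that stage's outer ports
d2 over (v2, v3, v4, v1) gives {out.1, v2.1} {out.2, v2.3} {out.3} {v1.1, v3.2, v4.1} {v1.2} {v1.3, v2.2} {v3.1, v4.3} {v3.3, v4.2}, out.j being that stage's outer ports

{out.1, v2.1} {out.2, v2.3} {out.3} {v1.1, v3.2, v4.1} {v1.2} {v1.3, v2.2} {v3.1, v4.3} {v3.3, v4.2}


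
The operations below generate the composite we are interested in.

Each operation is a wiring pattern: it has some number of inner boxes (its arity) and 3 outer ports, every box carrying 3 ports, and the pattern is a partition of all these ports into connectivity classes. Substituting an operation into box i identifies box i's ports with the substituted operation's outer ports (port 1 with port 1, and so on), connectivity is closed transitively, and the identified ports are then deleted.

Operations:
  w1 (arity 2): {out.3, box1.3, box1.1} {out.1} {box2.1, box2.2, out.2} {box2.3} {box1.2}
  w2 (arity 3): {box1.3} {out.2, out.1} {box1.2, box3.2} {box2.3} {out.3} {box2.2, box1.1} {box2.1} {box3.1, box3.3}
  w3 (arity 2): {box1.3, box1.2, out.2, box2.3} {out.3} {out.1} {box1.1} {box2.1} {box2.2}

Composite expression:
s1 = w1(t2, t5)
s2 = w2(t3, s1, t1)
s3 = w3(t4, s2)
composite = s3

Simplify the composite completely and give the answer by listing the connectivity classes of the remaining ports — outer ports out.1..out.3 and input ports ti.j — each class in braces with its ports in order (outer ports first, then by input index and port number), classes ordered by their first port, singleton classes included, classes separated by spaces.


Reachability decides: close wires over w3-identified ports.
stage w1: inputs (t2, t5), connectivity {out.1} {out.2, t5.1, t5.2} {out.3, t2.1, t2.3} {t2.2} {t5.3}, out.j its boundary
stage w2: inputs (t3, t2, t5, t1), connectivity {out.1, out.2} {out.3} {t1.1, t1.3} {t1.2, t3.2} {t2.1, t2.3} {t2.2} {t3.1, t5.1, t5.2} {t3.3} {t5.3}, out.j its boundary
stage w3: inputs (t4, t3, t2, t5, t1), connectivity {out.1} {out.2, t4.2, t4.3} {out.3} {t1.1, t1.3} {t1.2, t3.2} {t2.1, t2.3} {t2.2} {t3.1, t5.1, t5.2} {t3.3} {t4.1} {t5.3}, out.j its boundary

{out.1} {out.2, t4.2, t4.3} {out.3} {t1.1, t1.3} {t1.2, t3.2} {t2.1, t2.3} {t2.2} {t3.1, t5.1, t5.2} {t3.3} {t4.1} {t5.3}


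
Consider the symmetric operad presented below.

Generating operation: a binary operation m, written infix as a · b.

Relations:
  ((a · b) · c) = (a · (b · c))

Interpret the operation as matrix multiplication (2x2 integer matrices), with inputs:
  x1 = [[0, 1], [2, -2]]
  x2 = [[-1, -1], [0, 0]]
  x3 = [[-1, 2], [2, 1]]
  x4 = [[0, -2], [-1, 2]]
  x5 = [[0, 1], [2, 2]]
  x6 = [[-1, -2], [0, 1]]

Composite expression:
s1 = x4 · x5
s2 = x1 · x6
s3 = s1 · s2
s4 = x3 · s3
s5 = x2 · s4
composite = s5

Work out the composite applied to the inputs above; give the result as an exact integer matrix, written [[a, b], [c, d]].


(x4 · x5) = [[-4, -4], [4, 3]]
(x1 · x6) = [[0, 1], [-2, -6]]
((x4 · x5) · (x1 · x6)) = [[8, 20], [-6, -14]]
(x3 · ((x4 · x5) · (x1 · x6))) = [[-20, -48], [10, 26]]
(x2 · (x3 · ((x4 · x5) · (x1 · x6)))) = [[10, 22], [0, 0]]

[[10, 22], [0, 0]]


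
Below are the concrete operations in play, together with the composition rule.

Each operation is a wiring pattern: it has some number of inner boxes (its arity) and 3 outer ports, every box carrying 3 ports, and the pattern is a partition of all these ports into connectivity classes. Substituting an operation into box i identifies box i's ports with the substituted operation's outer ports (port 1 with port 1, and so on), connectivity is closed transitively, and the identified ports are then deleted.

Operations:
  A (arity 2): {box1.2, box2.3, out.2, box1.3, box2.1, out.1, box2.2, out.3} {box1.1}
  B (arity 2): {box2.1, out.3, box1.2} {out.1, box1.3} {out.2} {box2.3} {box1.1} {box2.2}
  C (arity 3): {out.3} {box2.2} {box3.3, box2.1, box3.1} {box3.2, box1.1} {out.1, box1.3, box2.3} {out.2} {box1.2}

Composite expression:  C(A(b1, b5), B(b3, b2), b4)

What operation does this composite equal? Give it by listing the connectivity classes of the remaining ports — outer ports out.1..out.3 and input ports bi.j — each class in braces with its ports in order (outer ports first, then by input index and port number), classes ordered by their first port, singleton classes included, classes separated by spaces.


{out.1, b1.2, b1.3, b2.1, b3.2, b4.2, b5.1, b5.2, b5.3} {out.2} {out.3} {b1.1} {b2.2} {b2.3} {b3.1} {b3.3, b4.1, b4.3}

Substituting into C glues patterns; closure does the rest.
the subtree at A composes to {out.1, out.2, out.3, b1.2, b1.3, b5.1, b5.2, b5.3} {b1.1} on (b1, b5); out.j = own outer ports
the subtree at B composes to {out.1, b3.3} {out.2} {out.3, b2.1, b3.2} {b2.2} {b2.3} {b3.1} on (b3, b2); out.j = own outer ports
the subtree at C composes to {out.1, b1.2, b1.3, b2.1, b3.2, b4.2, b5.1, b5.2, b5.3} {out.2} {out.3} {b1.1} {b2.2} {b2.3} {b3.1} {b3.3, b4.1, b4.3} on (b1, b5, b3, b2, b4); out.j = own outer ports


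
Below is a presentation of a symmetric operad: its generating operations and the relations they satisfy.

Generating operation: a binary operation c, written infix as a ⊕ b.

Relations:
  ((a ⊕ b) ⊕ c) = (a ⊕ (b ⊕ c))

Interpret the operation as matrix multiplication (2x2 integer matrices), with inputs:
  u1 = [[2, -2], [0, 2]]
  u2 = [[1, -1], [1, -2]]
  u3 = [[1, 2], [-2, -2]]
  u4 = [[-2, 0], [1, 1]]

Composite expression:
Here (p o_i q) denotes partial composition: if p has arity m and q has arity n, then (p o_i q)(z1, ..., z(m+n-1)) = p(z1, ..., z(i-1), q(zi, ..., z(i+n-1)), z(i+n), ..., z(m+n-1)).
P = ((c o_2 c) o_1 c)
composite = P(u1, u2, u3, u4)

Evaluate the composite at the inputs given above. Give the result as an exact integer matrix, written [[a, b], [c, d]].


[[4, -4], [-8, 12]]

(u1 ⊕ u2) = [[0, 2], [2, -4]]
(u3 ⊕ u4) = [[0, 2], [2, -2]]
((u1 ⊕ u2) ⊕ (u3 ⊕ u4)) = [[4, -4], [-8, 12]]


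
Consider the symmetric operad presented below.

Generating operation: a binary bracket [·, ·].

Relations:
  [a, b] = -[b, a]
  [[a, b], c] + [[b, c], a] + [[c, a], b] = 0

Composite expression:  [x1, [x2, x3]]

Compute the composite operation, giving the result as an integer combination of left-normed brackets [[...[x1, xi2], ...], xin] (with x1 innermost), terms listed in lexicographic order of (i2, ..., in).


[[x1, x2], x3] - [[x1, x3], x2]

Expand each bracket as ab - ba; the x1-initial words give the coefficients.
Composite bracket: [x1, [x2, x3]]
Each bracket splits as ab - ba, giving 4 signed words (2^2 = 4).
Only words starting with x1 matter:
  x1x2x3 appears with sign +1, giving the term +[[x1, x2], x3]
  x1x3x2 appears with sign -1, giving the term -[[x1, x3], x2]


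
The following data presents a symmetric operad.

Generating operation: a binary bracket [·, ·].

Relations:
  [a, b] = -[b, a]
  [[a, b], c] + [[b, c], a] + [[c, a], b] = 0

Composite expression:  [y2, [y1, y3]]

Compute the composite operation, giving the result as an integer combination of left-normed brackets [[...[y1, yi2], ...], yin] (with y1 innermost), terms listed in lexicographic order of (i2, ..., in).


-[[y1, y3], y2]

Antisymmetry and Jacobi reduce to y1-anchored left-normed brackets.
Composite bracket: [y2, [y1, y3]]
Expanding via [a, b] = ab - ba: 4 signed words (2^2 = 4).
Keep just the words that open with y1:
  word y1y3y2 has sign -1, contributing -[[y1, y3], y2]


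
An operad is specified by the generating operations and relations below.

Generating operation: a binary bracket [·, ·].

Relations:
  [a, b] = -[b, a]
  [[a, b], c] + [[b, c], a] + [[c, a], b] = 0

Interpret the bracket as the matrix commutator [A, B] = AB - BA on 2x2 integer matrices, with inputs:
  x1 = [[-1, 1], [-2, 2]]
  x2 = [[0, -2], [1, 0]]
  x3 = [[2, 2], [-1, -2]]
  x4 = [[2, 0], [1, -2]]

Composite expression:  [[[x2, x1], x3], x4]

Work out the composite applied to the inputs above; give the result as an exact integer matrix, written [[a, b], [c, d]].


[[36, -144], [-48, -36]]

[x2, x1] = [[3, -6], [-3, -3]]
[[x2, x1], x3] = [[12, 36], [-6, -12]]
[[[x2, x1], x3], x4] = [[36, -144], [-48, -36]]


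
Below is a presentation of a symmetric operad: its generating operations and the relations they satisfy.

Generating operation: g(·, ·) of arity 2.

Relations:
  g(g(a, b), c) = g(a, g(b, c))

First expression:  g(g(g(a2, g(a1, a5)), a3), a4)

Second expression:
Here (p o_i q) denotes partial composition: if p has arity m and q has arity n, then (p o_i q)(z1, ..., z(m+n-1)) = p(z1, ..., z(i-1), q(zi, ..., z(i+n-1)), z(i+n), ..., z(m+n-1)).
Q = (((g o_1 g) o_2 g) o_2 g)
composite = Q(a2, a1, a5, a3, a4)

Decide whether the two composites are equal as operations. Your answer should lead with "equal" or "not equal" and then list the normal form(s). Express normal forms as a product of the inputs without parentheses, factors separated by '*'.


equal: each reduces to a2 * a1 * a5 * a3 * a4

Reducing the first expression gives a2 * a1 * a5 * a3 * a4
Reducing the second expression gives a2 * a1 * a5 * a3 * a4
One common form — equal.


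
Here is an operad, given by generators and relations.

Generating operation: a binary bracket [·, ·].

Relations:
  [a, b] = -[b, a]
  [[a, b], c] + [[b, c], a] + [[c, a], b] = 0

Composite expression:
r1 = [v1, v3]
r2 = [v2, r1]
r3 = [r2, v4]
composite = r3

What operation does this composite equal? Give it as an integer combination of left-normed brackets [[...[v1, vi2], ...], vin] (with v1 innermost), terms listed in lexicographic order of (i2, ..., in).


-[[[v1, v3], v2], v4]

Antisymmetry and Jacobi reduce to v1-anchored left-normed brackets.
Composite bracket: [[v2, [v1, v3]], v4]
The bracket unfolds into 8 signed words via [a, b] = ab - ba (2^3 = 8).
The v1-initial words carry the normal form:
  sign of v1v3v2v4 is -1, so it contributes -[[[v1, v3], v2], v4]


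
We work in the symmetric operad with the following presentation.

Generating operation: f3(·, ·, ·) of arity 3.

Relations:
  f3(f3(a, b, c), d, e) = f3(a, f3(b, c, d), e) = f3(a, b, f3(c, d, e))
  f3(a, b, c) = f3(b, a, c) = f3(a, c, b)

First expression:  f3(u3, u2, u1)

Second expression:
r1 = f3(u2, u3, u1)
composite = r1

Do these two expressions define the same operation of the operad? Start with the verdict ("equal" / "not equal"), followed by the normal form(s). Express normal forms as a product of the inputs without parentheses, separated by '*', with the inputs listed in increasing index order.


equal; the common form is u1 * u2 * u3


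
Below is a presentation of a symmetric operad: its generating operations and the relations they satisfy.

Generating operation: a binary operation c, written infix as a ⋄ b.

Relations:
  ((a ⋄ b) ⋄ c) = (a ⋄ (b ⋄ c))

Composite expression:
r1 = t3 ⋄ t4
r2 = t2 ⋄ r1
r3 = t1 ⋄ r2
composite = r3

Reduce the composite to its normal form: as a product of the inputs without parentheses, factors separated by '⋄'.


t1 ⋄ t2 ⋄ t3 ⋄ t4


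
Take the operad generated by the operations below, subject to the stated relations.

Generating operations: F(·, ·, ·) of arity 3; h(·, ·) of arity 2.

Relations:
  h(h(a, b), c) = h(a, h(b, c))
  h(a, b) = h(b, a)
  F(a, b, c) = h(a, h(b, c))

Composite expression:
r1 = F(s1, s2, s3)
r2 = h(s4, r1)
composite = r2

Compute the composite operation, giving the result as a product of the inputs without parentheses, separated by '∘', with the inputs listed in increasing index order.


s1 ∘ s2 ∘ s3 ∘ s4

Reordering under h is free, so list the s-inputs canonically.
F(s1, s2, s3) unparenthesizes to s1 ∘ s2 ∘ s3
h(s4, F(s1, s2, s3)) unparenthesizes to s4 ∘ s1 ∘ s2 ∘ s3
reordering the factors by index: s1 ∘ s2 ∘ s3 ∘ s4


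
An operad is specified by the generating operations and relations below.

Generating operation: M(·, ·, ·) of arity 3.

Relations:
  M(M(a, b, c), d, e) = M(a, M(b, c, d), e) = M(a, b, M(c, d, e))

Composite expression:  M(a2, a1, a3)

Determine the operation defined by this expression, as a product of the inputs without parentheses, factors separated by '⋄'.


Key point: M is associative — brackets drop, the a-order remains.
M(a2, a1, a3) spells out as a2 ⋄ a1 ⋄ a3

a2 ⋄ a1 ⋄ a3


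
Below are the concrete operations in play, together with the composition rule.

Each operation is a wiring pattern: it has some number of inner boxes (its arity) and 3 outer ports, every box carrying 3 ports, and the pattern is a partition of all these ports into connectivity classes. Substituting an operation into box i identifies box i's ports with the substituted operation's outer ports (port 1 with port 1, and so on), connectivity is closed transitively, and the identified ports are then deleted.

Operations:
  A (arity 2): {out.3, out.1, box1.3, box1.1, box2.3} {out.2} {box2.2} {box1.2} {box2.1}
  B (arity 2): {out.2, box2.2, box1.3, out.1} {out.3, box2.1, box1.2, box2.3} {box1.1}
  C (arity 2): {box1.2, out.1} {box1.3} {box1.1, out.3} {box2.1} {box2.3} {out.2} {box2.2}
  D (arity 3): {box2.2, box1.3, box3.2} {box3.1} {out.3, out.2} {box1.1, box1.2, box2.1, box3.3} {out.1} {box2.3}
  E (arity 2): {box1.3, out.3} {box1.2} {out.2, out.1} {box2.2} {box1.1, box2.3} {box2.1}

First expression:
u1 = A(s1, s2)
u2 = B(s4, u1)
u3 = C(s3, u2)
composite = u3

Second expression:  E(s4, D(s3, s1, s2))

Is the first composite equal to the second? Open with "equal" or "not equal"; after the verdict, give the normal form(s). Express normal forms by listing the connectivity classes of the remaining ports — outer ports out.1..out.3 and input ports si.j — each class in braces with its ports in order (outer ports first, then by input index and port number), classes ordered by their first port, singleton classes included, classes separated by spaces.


not equal: they reduce to {out.1, s3.2} {out.2} {out.3, s3.1} {s1.1, s1.3, s2.3, s4.2} {s1.2} {s2.1} {s2.2} {s3.3} {s4.1} {s4.3} and {out.1, out.2} {out.3, s4.3} {s1.1, s2.3, s3.1, s3.2} {s1.2, s2.2, s3.3} {s1.3} {s2.1} {s4.1} {s4.2}

The first composite normalizes to {out.1, s3.2} {out.2} {out.3, s3.1} {s1.1, s1.3, s2.3, s4.2} {s1.2} {s2.1} {s2.2} {s3.3} {s4.1} {s4.3}
The second composite normalizes to {out.1, out.2} {out.3, s4.3} {s1.1, s2.3, s3.1, s3.2} {s1.2, s2.2, s3.3} {s1.3} {s2.1} {s4.1} {s4.2}
The normal forms differ: not equal.


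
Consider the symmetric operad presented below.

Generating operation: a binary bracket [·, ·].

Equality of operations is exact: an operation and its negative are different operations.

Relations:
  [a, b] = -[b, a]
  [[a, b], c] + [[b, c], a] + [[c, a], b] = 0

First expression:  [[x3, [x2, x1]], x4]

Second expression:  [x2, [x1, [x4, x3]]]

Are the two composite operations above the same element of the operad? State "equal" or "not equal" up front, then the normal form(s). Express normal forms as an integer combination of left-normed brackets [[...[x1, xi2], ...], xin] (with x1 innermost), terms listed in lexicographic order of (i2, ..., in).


The first composite normalizes to [[[x1, x2], x3], x4]
The second composite normalizes to [[[x1, x3], x4], x2] - [[[x1, x4], x3], x2]
No match — not equal.

not equal — first [[[x1, x2], x3], x4], second [[[x1, x3], x4], x2] - [[[x1, x4], x3], x2]


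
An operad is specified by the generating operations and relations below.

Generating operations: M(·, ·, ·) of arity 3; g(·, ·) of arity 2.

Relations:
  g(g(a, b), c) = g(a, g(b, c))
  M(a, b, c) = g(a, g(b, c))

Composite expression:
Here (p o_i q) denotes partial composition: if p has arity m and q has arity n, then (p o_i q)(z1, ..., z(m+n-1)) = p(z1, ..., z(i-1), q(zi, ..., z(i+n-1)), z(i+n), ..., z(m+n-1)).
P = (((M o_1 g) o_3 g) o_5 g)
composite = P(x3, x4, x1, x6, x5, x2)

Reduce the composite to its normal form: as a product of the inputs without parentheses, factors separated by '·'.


Associativity of M dissolves the nesting; only the x-input order survives.
g(x3, x4) reduces to x3 · x4
g(x1, x6) reduces to x1 · x6
g(x5, x2) reduces to x5 · x2
M(g(x3, x4), g(x1, x6), g(x5, x2)) reduces to x3 · x4 · x1 · x6 · x5 · x2

x3 · x4 · x1 · x6 · x5 · x2


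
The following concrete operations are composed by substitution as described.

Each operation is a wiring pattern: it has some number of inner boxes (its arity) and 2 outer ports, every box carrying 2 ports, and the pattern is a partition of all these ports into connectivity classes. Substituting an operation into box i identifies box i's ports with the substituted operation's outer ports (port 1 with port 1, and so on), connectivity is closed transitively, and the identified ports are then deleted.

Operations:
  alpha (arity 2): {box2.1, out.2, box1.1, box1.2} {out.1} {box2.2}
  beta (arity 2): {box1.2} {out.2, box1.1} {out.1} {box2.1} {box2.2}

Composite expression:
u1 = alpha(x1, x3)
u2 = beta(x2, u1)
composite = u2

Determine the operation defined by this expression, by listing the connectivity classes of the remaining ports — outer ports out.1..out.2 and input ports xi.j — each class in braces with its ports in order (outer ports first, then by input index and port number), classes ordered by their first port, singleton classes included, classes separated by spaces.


{out.1} {out.2, x2.1} {x1.1, x1.2, x3.1} {x2.2} {x3.2}

Two ports join when wires chain via beta-identified ports.
after alpha, the pattern on (x1, x3) reads {out.1} {out.2, x1.1, x1.2, x3.1} {x3.2} (out.j = its outer ports)
after beta, the pattern on (x2, x1, x3) reads {out.1} {out.2, x2.1} {x1.1, x1.2, x3.1} {x2.2} {x3.2} (out.j = its outer ports)


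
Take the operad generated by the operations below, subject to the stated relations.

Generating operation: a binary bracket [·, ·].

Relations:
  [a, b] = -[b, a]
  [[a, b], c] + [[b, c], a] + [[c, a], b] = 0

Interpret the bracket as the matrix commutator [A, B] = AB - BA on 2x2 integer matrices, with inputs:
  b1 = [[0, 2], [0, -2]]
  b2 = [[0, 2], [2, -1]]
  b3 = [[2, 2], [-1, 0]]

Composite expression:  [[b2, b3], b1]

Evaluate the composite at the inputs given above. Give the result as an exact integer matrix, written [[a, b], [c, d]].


[[-10, -20], [10, 10]]

[b2, b3] = [[-6, -2], [5, 6]]
[[b2, b3], b1] = [[-10, -20], [10, 10]]


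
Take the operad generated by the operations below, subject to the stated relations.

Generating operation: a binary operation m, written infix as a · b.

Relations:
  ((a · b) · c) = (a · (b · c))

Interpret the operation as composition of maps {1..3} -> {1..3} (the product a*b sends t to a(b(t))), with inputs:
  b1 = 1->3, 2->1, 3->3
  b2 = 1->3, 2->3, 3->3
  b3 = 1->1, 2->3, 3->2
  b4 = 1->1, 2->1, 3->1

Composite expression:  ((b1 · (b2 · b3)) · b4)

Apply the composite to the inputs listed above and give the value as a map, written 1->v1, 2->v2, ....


(b2 · b3) = 1->3, 2->3, 3->3
(b1 · (b2 · b3)) = 1->3, 2->3, 3->3
((b1 · (b2 · b3)) · b4) = 1->3, 2->3, 3->3

1->3, 2->3, 3->3


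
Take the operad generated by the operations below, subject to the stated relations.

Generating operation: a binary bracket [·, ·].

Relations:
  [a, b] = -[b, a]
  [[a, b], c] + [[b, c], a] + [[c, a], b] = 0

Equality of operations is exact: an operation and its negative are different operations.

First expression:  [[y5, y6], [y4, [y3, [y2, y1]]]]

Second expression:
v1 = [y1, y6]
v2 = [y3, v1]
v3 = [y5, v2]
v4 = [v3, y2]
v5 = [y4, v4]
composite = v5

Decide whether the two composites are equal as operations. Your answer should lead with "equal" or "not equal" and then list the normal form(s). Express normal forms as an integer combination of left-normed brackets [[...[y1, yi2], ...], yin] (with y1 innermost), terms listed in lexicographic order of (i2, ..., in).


not equal; first: [[[[[y1, y2], y3], y4], y5], y6] - [[[[[y1, y2], y3], y4], y6], y5]; second: -[[[[[y1, y6], y3], y5], y2], y4]

The first composite normalizes to [[[[[y1, y2], y3], y4], y5], y6] - [[[[[y1, y2], y3], y4], y6], y5]
The second composite normalizes to -[[[[[y1, y6], y3], y5], y2], y4]
Distinct normal forms: not equal.


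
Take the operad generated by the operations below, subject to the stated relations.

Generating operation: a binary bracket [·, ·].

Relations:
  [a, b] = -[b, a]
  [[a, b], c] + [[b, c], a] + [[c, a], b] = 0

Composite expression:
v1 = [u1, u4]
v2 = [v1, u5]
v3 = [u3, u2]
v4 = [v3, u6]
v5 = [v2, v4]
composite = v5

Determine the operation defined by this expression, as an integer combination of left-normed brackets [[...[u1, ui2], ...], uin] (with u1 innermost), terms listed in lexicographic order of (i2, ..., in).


-[[[[[u1, u4], u5], u2], u3], u6] + [[[[[u1, u4], u5], u3], u2], u6] + [[[[[u1, u4], u5], u6], u2], u3] - [[[[[u1, u4], u5], u6], u3], u2]

Expand each bracket as ab - ba; the u1-initial words give the coefficients.
Composite bracket: [[[u1, u4], u5], [[u3, u2], u6]]
Under [a, b] = ab - ba we get 32 signed associative words (2^5 = 32).
Keep just the words that open with u1:
  sign of u1u4u5u2u3u6 is -1, so it contributes -[[[[[u1, u4], u5], u2], u3], u6]
  sign of u1u4u5u3u2u6 is +1, so it contributes +[[[[[u1, u4], u5], u3], u2], u6]
  sign of u1u4u5u6u2u3 is +1, so it contributes +[[[[[u1, u4], u5], u6], u2], u3]
  sign of u1u4u5u6u3u2 is -1, so it contributes -[[[[[u1, u4], u5], u6], u3], u2]


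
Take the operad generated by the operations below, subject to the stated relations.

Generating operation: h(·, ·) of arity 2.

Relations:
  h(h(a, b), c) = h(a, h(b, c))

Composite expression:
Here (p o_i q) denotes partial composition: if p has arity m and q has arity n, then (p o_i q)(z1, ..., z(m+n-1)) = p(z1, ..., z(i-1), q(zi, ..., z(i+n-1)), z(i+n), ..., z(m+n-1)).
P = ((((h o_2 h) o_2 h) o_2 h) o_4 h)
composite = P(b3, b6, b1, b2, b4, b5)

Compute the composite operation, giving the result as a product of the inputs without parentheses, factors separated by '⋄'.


Key point: h is associative — brackets drop, the b-order remains.
h(b6, b1) reduces to b6 ⋄ b1
h(b2, b4) reduces to b2 ⋄ b4
h(h(b6, b1), h(b2, b4)) reduces to b6 ⋄ b1 ⋄ b2 ⋄ b4
h(h(h(b6, b1), h(b2, b4)), b5) reduces to b6 ⋄ b1 ⋄ b2 ⋄ b4 ⋄ b5
h(b3, h(h(h(b6, b1), h(b2, b4)), b5)) reduces to b3 ⋄ b6 ⋄ b1 ⋄ b2 ⋄ b4 ⋄ b5

b3 ⋄ b6 ⋄ b1 ⋄ b2 ⋄ b4 ⋄ b5


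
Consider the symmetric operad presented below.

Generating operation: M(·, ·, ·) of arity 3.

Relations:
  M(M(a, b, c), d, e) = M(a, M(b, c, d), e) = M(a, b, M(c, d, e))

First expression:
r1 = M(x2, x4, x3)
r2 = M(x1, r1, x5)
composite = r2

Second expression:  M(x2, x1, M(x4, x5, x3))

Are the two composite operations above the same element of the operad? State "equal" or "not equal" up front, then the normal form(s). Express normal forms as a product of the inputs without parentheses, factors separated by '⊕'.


not equal — first x1 ⊕ x2 ⊕ x4 ⊕ x3 ⊕ x5, second x2 ⊕ x1 ⊕ x4 ⊕ x5 ⊕ x3

The first expression, normalized: x1 ⊕ x2 ⊕ x4 ⊕ x3 ⊕ x5
The second expression, normalized: x2 ⊕ x1 ⊕ x4 ⊕ x5 ⊕ x3
The normal forms differ: not equal.


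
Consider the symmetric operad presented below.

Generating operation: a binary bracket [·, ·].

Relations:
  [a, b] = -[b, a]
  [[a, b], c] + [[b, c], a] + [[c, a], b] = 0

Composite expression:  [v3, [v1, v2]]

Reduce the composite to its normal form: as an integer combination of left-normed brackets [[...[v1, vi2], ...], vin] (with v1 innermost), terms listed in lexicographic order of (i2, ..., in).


-[[v1, v2], v3]

A multilinear Lie element is pinned by v1-initial words (v1 innermost).
Composite bracket: [v3, [v1, v2]]
Each bracket splits as ab - ba, giving 4 signed words (2^2 = 4).
The v1-initial words carry the normal form:
  the word v1v2v3 carries sign -1 and contributes -[[v1, v2], v3]


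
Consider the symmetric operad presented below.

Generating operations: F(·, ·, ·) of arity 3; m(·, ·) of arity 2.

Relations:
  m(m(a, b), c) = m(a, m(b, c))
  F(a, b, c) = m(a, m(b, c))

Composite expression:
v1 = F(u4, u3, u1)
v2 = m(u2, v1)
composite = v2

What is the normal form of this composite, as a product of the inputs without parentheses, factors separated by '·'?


u2 · u4 · u3 · u1

The m-tree's shape is irrelevant; the u-reading-order decides.
F(u4, u3, u1) unparenthesizes to u4 · u3 · u1
m(u2, F(u4, u3, u1)) unparenthesizes to u2 · u4 · u3 · u1


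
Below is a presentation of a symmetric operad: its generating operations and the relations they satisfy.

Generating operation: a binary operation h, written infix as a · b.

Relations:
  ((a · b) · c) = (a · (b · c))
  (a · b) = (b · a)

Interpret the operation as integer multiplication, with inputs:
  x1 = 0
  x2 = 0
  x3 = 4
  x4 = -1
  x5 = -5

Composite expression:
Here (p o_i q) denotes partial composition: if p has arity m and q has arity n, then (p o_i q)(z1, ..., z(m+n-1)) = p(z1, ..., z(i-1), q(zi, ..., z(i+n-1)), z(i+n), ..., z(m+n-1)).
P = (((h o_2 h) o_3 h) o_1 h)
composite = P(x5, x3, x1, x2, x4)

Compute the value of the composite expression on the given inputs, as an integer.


(x5 · x3) = -20
(x2 · x4) = 0
(x1 · (x2 · x4)) = 0
((x5 · x3) · (x1 · (x2 · x4))) = 0

0


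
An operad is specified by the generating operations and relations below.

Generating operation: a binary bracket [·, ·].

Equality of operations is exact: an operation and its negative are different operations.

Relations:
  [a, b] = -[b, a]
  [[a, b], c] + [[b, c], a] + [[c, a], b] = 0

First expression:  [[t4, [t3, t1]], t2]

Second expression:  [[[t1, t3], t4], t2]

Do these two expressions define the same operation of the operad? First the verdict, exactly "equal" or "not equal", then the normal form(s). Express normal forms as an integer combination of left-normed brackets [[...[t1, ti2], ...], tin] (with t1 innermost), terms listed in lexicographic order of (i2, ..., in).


equal; both compose to [[[t1, t3], t4], t2]

The first composite normalizes to [[[t1, t3], t4], t2]
The second composite normalizes to [[[t1, t3], t4], t2]
Identical normal forms: equal.


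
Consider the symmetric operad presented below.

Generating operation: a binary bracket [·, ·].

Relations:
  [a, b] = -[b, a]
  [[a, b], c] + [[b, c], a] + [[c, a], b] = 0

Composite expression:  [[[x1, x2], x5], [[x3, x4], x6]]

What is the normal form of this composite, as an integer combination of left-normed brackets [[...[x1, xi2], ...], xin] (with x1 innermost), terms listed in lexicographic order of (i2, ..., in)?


In the tensor algebra, words opening x1 carry the x1-anchored form.
Composite bracket: [[[x1, x2], x5], [[x3, x4], x6]]
Applying ab - ba throughout gives 32 signed words (2^5 = 32).
Collect the words opening with x1:
  sign of x1x2x5x3x4x6 is +1, so it contributes +[[[[[x1, x2], x5], x3], x4], x6]
  sign of x1x2x5x4x3x6 is -1, so it contributes -[[[[[x1, x2], x5], x4], x3], x6]
  sign of x1x2x5x6x3x4 is -1, so it contributes -[[[[[x1, x2], x5], x6], x3], x4]
  sign of x1x2x5x6x4x3 is +1, so it contributes +[[[[[x1, x2], x5], x6], x4], x3]

[[[[[x1, x2], x5], x3], x4], x6] - [[[[[x1, x2], x5], x4], x3], x6] - [[[[[x1, x2], x5], x6], x3], x4] + [[[[[x1, x2], x5], x6], x4], x3]


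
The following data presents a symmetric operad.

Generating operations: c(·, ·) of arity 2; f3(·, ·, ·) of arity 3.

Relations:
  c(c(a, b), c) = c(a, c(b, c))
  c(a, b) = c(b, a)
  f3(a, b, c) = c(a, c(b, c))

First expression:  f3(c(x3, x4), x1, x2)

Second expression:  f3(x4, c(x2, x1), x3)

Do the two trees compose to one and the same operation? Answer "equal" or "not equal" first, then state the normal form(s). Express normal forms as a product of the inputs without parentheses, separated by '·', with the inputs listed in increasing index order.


equal; both compose to x1 · x2 · x3 · x4
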